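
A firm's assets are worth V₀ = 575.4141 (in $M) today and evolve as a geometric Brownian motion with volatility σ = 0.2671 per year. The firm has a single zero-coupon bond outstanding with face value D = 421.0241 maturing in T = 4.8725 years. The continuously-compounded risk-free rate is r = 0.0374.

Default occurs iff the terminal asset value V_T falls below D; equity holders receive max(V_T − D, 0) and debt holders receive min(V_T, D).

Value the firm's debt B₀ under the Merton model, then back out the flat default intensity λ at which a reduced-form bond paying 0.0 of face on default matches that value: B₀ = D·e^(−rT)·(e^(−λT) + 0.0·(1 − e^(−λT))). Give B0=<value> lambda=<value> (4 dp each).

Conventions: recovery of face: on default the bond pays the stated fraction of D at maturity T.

Apply the equity-as-call identities (strike 421.0241, horizon 4.8725 years):
d₁ = [ln(V₀/D) + (r + σ²/2)T] / (σ√T)
   = [ln(575.4141/421.0241) + (0.0374 + 0.5·0.2671²)·4.8725] / (0.2671·√4.8725)
   = [0.312400 + 0.356039] / 0.589590 = 1.133737
d₂ = d₁ − σ√T = 1.133737 − 0.589590 = 0.544147
N(d₁) = 0.871547,  N(d₂) = 0.706830,  e^(−rT) = 0.833408
E₀ = V₀·N(d₁) − D·e^(−rT)·N(d₂)
   = 575.4141·0.871547 − 421.0241·0.833408·0.706830 = 253.484706
B₀ = V₀ − E₀ = 575.4141 − 253.484706 = 321.929394
e^(−λT) = (B₀·e^(rT)/D − 0)/(1 − 0) = (321.9294·1.199892/421.0241 − 0)/1 = 0.91747834
λ = −ln(0.91747834)/4.8725 = 0.017676

B0=321.9294 lambda=0.0177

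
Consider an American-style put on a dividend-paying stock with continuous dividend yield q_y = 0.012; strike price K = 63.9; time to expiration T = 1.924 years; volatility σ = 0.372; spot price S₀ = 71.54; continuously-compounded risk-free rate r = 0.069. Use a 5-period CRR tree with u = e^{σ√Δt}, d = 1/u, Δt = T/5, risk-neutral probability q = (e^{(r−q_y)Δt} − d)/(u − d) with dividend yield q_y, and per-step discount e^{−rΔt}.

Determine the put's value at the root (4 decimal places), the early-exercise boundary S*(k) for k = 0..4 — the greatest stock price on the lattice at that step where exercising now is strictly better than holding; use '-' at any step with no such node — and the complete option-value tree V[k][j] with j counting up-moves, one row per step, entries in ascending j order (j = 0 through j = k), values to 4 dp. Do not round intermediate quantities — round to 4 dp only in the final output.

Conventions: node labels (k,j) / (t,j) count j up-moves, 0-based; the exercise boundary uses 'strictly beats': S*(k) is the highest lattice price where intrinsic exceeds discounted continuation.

Δt=0.38480, u=1.25956, d=0.79393, q=0.49019, disc=e^(-rΔt)=0.97380
k=5 terminal: V=max(K-S,0) → 41.3337 28.0990 7.1022 0.0000 0.0000 0.0000
k=4: j=0 S=28.4235 intr=35.4765 cont=33.9331 V=35.4765[EX]; j=1 S=45.0934 intr=18.8066 cont=17.3400 V=18.8066[EX]; j=2 S=71.5400 intr=0.0000 cont=3.5259 V=3.5259[hold]; j=3 S=113.4970 intr=0.0000 cont=0.0000 V=0.0000[hold]; j=4 S=180.0612 intr=0.0000 cont=0.0000 V=0.0000[hold]  S*(4)=45.0934
k=3: j=0 S=35.8010 intr=28.0990 cont=26.5896 V=28.0990[EX]; j=1 S=56.7978 intr=7.1022 cont=11.0196 V=11.0196[hold]; j=2 S=90.1087 intr=0.0000 cont=1.7504 V=1.7504[hold]; j=3 S=142.9560 intr=0.0000 cont=0.0000 V=0.0000[hold]  S*(3)=35.8010
k=2: j=0 S=45.0934 intr=18.8066 cont=19.2100 V=19.2100[hold]; j=1 S=71.5400 intr=0.0000 cont=6.3063 V=6.3063[hold]; j=2 S=113.4970 intr=0.0000 cont=0.8690 V=0.8690[hold]  S*(2)=-
k=1: j=0 S=56.7978 intr=7.1022 cont=12.5471 V=12.5471[hold]; j=1 S=90.1087 intr=0.0000 cont=3.5456 V=3.5456[hold]  S*(1)=-
k=0: j=0 S=71.5400 intr=0.0000 cont=7.9215 V=7.9215[hold]  S*(0)=-

price = 7.9215
boundary = - - - 35.8010 45.0934
tree:
7.9215
12.5471 3.5456
19.2100 6.3063 0.8690
28.0990 11.0196 1.7504 0.0000
35.4765 18.8066 3.5259 0.0000 0.0000
41.3337 28.0990 7.1022 0.0000 0.0000 0.0000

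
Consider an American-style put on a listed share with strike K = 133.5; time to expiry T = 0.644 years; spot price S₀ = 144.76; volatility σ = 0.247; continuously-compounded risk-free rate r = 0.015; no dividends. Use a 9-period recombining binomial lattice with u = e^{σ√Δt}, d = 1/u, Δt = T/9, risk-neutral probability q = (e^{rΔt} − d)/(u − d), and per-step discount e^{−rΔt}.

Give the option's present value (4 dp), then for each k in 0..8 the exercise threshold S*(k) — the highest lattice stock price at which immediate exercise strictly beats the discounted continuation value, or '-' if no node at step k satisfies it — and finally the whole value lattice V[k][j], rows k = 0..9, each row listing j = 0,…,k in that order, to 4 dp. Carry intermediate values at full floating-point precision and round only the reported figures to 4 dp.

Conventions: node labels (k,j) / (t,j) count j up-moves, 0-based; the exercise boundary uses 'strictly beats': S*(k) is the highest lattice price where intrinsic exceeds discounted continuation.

params: Δt=0.07156 u=1.06830 d=0.93606 q=0.49161 e^(-rΔt)=0.99893
t_9 payoffs: 53.6278 42.3440 29.4662 14.7690 0.0000 0.0000 0.0000 0.0000 0.0000 0.0000
t_8: node(8,0) S=85.3278 payoff=48.1722 vs cont=48.0290 → 48.1722 [stop]  node(8,1) S=97.3823 payoff=36.1177 vs cont=35.9745 → 36.1177 [stop]  node(8,2) S=111.1398 payoff=22.3602 vs cont=22.2170 → 22.3602 [stop]  node(8,3) S=126.8408 payoff=6.6592 vs cont=7.5004 → 7.5004 [wait]  node(8,4) S=144.7600 payoff=0.0000 vs cont=0.0000 → 0.0000 [wait]  node(8,5) S=165.2107 payoff=0.0000 vs cont=0.0000 → 0.0000 [wait]  node(8,6) S=188.5505 payoff=0.0000 vs cont=0.0000 → 0.0000 [wait]  node(8,7) S=215.1876 payoff=0.0000 vs cont=0.0000 → 0.0000 [wait]  node(8,8) S=245.5878 payoff=0.0000 vs cont=0.0000 → 0.0000 [wait]  ⇒ S*(8)=111.1398
t_7: node(7,0) S=91.1560 payoff=42.3440 vs cont=42.2008 → 42.3440 [stop]  node(7,1) S=104.0338 payoff=29.4662 vs cont=29.3229 → 29.4662 [stop]  node(7,2) S=118.7310 payoff=14.7690 vs cont=15.0388 → 15.0388 [wait]  node(7,3) S=135.5045 payoff=0.0000 vs cont=3.8090 → 3.8090 [wait]  node(7,4) S=154.6477 payoff=0.0000 vs cont=0.0000 → 0.0000 [wait]  node(7,5) S=176.4952 payoff=0.0000 vs cont=0.0000 → 0.0000 [wait]  node(7,6) S=201.4292 payoff=0.0000 vs cont=0.0000 → 0.0000 [wait]  node(7,7) S=229.8858 payoff=0.0000 vs cont=0.0000 → 0.0000 [wait]  ⇒ S*(7)=104.0338
t_6: node(6,0) S=97.3823 payoff=36.1177 vs cont=35.9745 → 36.1177 [stop]  node(6,1) S=111.1398 payoff=22.3602 vs cont=22.3496 → 22.3602 [stop]  node(6,2) S=126.8408 payoff=6.6592 vs cont=9.5080 → 9.5080 [wait]  node(6,3) S=144.7600 payoff=0.0000 vs cont=1.9344 → 1.9344 [wait]  node(6,4) S=165.2107 payoff=0.0000 vs cont=0.0000 → 0.0000 [wait]  node(6,5) S=188.5505 payoff=0.0000 vs cont=0.0000 → 0.0000 [wait]  node(6,6) S=215.1876 payoff=0.0000 vs cont=0.0000 → 0.0000 [wait]  ⇒ S*(6)=111.1398
t_5: node(5,0) S=104.0338 payoff=29.4662 vs cont=29.3229 → 29.4662 [stop]  node(5,1) S=118.7310 payoff=14.7690 vs cont=16.0247 → 16.0247 [wait]  node(5,2) S=135.5045 payoff=0.0000 vs cont=5.7785 → 5.7785 [wait]  node(5,3) S=154.6477 payoff=0.0000 vs cont=0.9824 → 0.9824 [wait]  node(5,4) S=176.4952 payoff=0.0000 vs cont=0.0000 → 0.0000 [wait]  node(5,5) S=201.4292 payoff=0.0000 vs cont=0.0000 → 0.0000 [wait]  ⇒ S*(5)=104.0338
t_4: node(4,0) S=111.1398 payoff=22.3602 vs cont=22.8337 → 22.8337 [wait]  node(4,1) S=126.8408 payoff=6.6592 vs cont=10.9758 → 10.9758 [wait]  node(4,2) S=144.7600 payoff=0.0000 vs cont=3.4170 → 3.4170 [wait]  node(4,3) S=165.2107 payoff=0.0000 vs cont=0.4989 → 0.4989 [wait]  node(4,4) S=188.5505 payoff=0.0000 vs cont=0.0000 → 0.0000 [wait]  ⇒ S*(4)=-
t_3: node(3,0) S=118.7310 payoff=14.7690 vs cont=16.9860 → 16.9860 [wait]  node(3,1) S=135.5045 payoff=0.0000 vs cont=7.2521 → 7.2521 [wait]  node(3,2) S=154.6477 payoff=0.0000 vs cont=1.9803 → 1.9803 [wait]  node(3,3) S=176.4952 payoff=0.0000 vs cont=0.2534 → 0.2534 [wait]  ⇒ S*(3)=-
t_2: node(2,0) S=126.8408 payoff=6.6592 vs cont=12.1876 → 12.1876 [wait]  node(2,1) S=144.7600 payoff=0.0000 vs cont=4.6554 → 4.6554 [wait]  node(2,2) S=165.2107 payoff=0.0000 vs cont=1.1301 → 1.1301 [wait]  ⇒ S*(2)=-
t_1: node(1,0) S=135.5045 payoff=0.0000 vs cont=8.4756 → 8.4756 [wait]  node(1,1) S=154.6477 payoff=0.0000 vs cont=2.9192 → 2.9192 [wait]  ⇒ S*(1)=-
t_0: node(0,0) S=144.7600 payoff=0.0000 vs cont=5.7379 → 5.7379 [wait]  ⇒ S*(0)=-

price = 5.7379
boundary = - - - - - 104.0338 111.1398 104.0338 111.1398
tree:
5.7379
8.4756 2.9192
12.1876 4.6554 1.1301
16.9860 7.2521 1.9803 0.2534
22.8337 10.9758 3.4170 0.4989 0.0000
29.4662 16.0247 5.7785 0.9824 0.0000 0.0000
36.1177 22.3602 9.5080 1.9344 0.0000 0.0000 0.0000
42.3440 29.4662 15.0388 3.8090 0.0000 0.0000 0.0000 0.0000
48.1722 36.1177 22.3602 7.5004 0.0000 0.0000 0.0000 0.0000 0.0000
53.6278 42.3440 29.4662 14.7690 0.0000 0.0000 0.0000 0.0000 0.0000 0.0000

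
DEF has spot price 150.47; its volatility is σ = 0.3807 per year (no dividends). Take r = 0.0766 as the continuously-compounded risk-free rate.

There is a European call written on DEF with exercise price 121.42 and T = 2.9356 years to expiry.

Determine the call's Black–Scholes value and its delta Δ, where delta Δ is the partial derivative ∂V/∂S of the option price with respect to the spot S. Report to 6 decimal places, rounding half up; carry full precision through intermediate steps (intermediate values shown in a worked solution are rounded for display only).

price = 64.927324
Δ = 0.841282

σ√T = 0.3807·√2.9356 = 0.652276
d₁ = (ln(S/K) + (r+σ²/2)T) / (σ√T) = (ln(150.47/121.42) + (0.0766+0.3807²/2)·2.9356) / 0.652276 = (0.214508 + 0.437599) / 0.652276 = 0.999741
d₂ = d₁ − σ√T = 0.999741 − 0.652276 = 0.347465
e^{−rT} = 0.798622
N(d₁) = 0.841282,  N(d₂) = 0.635879
Call price V = S·N(d₁) − K·e^{−rT}·N(d₂) = 126.587716 − 61.660392 = 64.927324
Δ = N(d₁) = 0.841282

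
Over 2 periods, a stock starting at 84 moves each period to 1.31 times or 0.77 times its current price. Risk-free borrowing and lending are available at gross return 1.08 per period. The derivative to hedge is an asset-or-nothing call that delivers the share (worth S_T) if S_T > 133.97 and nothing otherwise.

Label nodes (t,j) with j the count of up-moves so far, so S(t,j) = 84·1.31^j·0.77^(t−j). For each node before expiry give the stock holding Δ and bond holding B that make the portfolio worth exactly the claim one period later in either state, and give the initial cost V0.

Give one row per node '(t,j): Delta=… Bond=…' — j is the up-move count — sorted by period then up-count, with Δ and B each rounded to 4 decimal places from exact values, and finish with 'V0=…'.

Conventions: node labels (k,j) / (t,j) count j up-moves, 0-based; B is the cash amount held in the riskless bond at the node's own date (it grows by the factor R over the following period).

(0,0): Delta=1.6892 Bond=-101.1671
(1,0): Delta=0.0000 Bond=0.0000
(1,1): Delta=2.4259 Bond=-190.3247
V0=40.7296

Under the risk-neutral measure, an up-move has probability p* = (R−d)/(u−d) = 0.5741 and values discount at R = 1.08.
At maturity the claim pays: V(2,0)=0.0000, V(2,1)=0.0000, V(2,2)=144.1524
Node (1,0) S=64.6800: V=(p*·0.0000+(1−p*)·0.0000)/1.08=0.0000; Δ=(0.0000−0.0000)/(84.7308−49.8036)=0.0000; B=V−Δ·S=0.0000
Node (1,1) S=110.0400: V=(p*·144.1524+(1−p*)·0.0000)/1.08=76.6242; Δ=(144.1524−0.0000)/(144.1524−84.7308)=2.4259; B=V−Δ·S=-190.3247
Node (0,0) S=84.0000: V=(p*·76.6242+(1−p*)·0.0000)/1.08=40.7296; Δ=(76.6242−0.0000)/(110.0400−64.6800)=1.6892; B=V−Δ·S=-101.1671
Sanity check at the root: Δ(0,0)·S0 + B(0,0) reproduces V0 = 40.7296.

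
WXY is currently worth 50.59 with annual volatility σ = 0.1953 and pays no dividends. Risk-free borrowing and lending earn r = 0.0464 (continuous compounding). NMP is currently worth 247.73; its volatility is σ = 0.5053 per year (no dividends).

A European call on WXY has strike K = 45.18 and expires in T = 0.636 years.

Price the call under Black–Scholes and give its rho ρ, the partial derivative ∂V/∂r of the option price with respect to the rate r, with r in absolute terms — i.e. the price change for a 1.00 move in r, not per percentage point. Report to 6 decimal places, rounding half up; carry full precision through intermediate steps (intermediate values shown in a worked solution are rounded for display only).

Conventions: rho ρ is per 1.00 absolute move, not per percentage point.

price = 7.438475
ρ = 22.288849

σ√T = 0.1953·√0.636 = 0.155751
d₁ = (ln(S/K) + (r+σ²/2)T) / (σ√T) = (ln(50.59/45.18) + (0.0464+0.1953²/2)·0.636) / 0.155751 = (0.113099 + 0.041640) / 0.155751 = 0.993503
d₂ = d₁ − σ√T = 0.993503 − 0.155751 = 0.837752
e^{−rT} = 0.970921
N(d₁) = 0.839767,  N(d₂) = 0.798915
Call price V = S·N(d₁) − K·e^{−rT}·N(d₂) = 42.483835 − 35.045361 = 7.438475
ρ = K·T·e^{−rT}·N(d₂) = 22.288849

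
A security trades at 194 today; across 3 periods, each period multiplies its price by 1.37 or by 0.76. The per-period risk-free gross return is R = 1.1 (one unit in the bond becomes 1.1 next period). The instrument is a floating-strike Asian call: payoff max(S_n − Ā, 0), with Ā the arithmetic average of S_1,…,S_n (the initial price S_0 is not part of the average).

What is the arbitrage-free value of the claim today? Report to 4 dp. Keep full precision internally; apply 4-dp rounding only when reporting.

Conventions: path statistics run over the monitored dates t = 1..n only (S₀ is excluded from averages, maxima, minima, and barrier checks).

With p* = (R−d)/(u−d) = 0.5574, sum probability × payoff across the paths and divide by R^3.
Enumerate all 2^3 = 8 price paths (U = up ×1.37, D = down ×0.76); each path with k up-moves has probability p*^k·(1−p*)^(3−k).
DDD: Ā=114.8852, payoff=0.0000, prob=0.086717
UDD: Ā=207.0958, payoff=0.0000, prob=0.109199
DUD: Ā=167.6491, payoff=0.0000, prob=0.109199
UUD: Ā=302.2096, payoff=0.0000, prob=0.137509
DDU: Ā=137.6696, payoff=15.8449, prob=0.109199
UDU: Ā=248.1676, payoff=28.5625, prob=0.137509
DUU: Ā=208.7210, payoff=68.0092, prob=0.137509
UUU: Ā=376.2470, payoff=122.5955, prob=0.173160
Price = Σ prob·payoff / R^3 = 36.238352 / 1.331000 = 27.2264

price = 27.2264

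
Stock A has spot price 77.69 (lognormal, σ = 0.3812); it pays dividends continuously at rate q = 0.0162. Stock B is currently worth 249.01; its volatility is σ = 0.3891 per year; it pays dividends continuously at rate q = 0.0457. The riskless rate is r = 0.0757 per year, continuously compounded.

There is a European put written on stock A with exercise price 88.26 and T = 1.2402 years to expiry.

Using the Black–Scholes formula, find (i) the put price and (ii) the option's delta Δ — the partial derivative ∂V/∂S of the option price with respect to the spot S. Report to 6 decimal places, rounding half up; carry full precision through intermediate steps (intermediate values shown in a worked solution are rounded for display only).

σ√T = 0.3812·√1.2402 = 0.424521
d₁ = (ln(S/K) + (r−q+σ²/2)T) / (σ√T) = (ln(77.69/88.26) + (0.0757−0.0162+0.3812²/2)·1.2402) / 0.424521 = (-0.127560 + 0.163901) / 0.424521 = 0.085603
d₂ = d₁ − σ√T = 0.085603 − 0.424521 = -0.338917
e^{−rT} = 0.910389
e^{−qT} = 0.980109
N(−d₁) = 0.465891,  N(−d₂) = 0.632664
Put price V = K·e^{−rT}·N(−d₂) − S·e^{−qT}·N(−d₁) = 50.835153 − 35.475120 = 15.360033
Δ = −e^{−qT}·N(−d₁) = -0.456624

price = 15.360033
Δ = -0.456624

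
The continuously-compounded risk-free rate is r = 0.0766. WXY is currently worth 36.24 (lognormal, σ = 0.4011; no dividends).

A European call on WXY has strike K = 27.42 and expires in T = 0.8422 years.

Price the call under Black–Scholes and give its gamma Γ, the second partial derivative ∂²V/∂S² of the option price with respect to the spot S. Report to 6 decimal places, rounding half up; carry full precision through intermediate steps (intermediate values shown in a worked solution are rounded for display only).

σ√T = 0.4011·√0.8422 = 0.368095
d₁ = (ln(S/K) + (r+σ²/2)T) / (σ√T) = (ln(36.24/27.42) + (0.0766+0.4011²/2)·0.8422) / 0.368095 = (0.278891 + 0.132260) / 0.368095 = 1.116967
d₂ = d₁ − σ√T = 1.116967 − 0.368095 = 0.748872
e^{−rT} = 0.937524
N(d₁) = 0.867996,  N(d₂) = 0.773033
Call price V = S·N(d₁) − K·e^{−rT}·N(d₂) = 31.456169 − 19.872291 = 11.583878
φ(d₁) = (1/√(2π))·e^{−d₁²/2} = 0.213793
Γ = φ(d₁) / (S·σ·√T) = 0.016027

price = 11.583878
Γ = 0.016027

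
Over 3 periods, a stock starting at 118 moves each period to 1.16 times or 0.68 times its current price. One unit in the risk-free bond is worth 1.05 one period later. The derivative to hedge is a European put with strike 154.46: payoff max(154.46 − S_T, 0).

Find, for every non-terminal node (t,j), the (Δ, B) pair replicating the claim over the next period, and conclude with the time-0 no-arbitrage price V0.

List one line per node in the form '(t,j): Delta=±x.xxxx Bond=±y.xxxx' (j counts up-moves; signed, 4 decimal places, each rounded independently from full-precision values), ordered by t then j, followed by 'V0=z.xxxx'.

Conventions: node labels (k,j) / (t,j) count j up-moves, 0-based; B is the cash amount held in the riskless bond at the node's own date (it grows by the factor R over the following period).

Risk-neutral probability p* = (R−d)/(u−d) = (1.05−0.68)/(1.16−0.68) = 0.7708.
Payoffs at expiry: V(3,0)=117.3570, V(3,1)=91.1667, V(3,2)=46.4891, V(3,3)=0.0000
  t=2,j=0: stock 54.5632 → up 63.2933 (V=91.1667), down 37.1030 (V=117.3570). Price 92.5416; hedge Δ=-1.0000, bond B=147.1048.
  t=2,j=1: stock 93.0784 → up 107.9709 (V=46.4891), down 63.2933 (V=91.1667). Price 54.0264; hedge Δ=-1.0000, bond B=147.1048.
  t=2,j=2: stock 158.7808 → up 184.1857 (V=0.0000), down 107.9709 (V=46.4891). Price 10.1464; hedge Δ=-0.6100, bond B=106.9986.
  t=1,j=0: stock 80.2400 → up 93.0784 (V=54.0264), down 54.5632 (V=92.5416). Price 59.8598; hedge Δ=-1.0000, bond B=140.0998.
  t=1,j=1: stock 136.8800 → up 158.7808 (V=10.1464), down 93.0784 (V=54.0264). Price 19.2402; hedge Δ=-0.6679, bond B=110.6568.
  t=0,j=0: stock 118.0000 → up 136.8800 (V=19.2402), down 80.2400 (V=59.8598). Price 27.1894; hedge Δ=-0.7172, bond B=111.8135.
As a check, the time-0 holding Δ(0,0)·S0 + B(0,0) comes to 27.1894 — exactly V0.

(0,0): Delta=-0.7172 Bond=111.8135
(1,0): Delta=-1.0000 Bond=140.0998
(1,1): Delta=-0.6679 Bond=110.6568
(2,0): Delta=-1.0000 Bond=147.1048
(2,1): Delta=-1.0000 Bond=147.1048
(2,2): Delta=-0.6100 Bond=106.9986
V0=27.1894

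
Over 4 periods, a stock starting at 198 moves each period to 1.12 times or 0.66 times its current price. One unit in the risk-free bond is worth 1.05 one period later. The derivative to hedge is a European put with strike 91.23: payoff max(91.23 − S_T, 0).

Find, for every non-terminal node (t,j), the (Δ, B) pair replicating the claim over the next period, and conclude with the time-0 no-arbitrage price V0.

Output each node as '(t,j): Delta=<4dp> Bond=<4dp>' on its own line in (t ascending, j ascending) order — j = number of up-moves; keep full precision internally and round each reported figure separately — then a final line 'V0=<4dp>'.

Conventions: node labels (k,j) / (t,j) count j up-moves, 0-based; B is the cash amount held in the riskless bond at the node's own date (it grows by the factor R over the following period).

(0,0): Delta=-0.0162 Bond=3.5060
(1,0): Delta=-0.1161 Bond=16.7359
(1,1): Delta=-0.0057 Bond=1.3382
(2,0): Delta=-0.6548 Bond=64.0349
(2,1): Delta=-0.0591 Bond=9.2333
(2,2): Delta=0.0000 Bond=0.0000
(3,0): Delta=-1.0000 Bond=86.8857
(3,1): Delta=-0.6183 Bond=63.7099
(3,2): Delta=0.0000 Bond=0.0000
(3,3): Delta=0.0000 Bond=0.0000
V0=0.2938

No-arbitrage ⇒ martingale measure with p* = (R−d)/(u−d) = 0.8478.
Expiry values: V(4,0)=53.6600, V(4,1)=27.4749, V(4,2)=0.0000, V(4,3)=0.0000, V(4,4)=0.0000
  t=3,j=0: stock 56.9242 → up 63.7551 (V=27.4749), down 37.5700 (V=53.6600). Price 29.9615; hedge Δ=-1.0000, bond B=86.8857.
  t=3,j=1: stock 96.5987 → up 108.1905 (V=0.0000), down 63.7551 (V=27.4749). Price 3.9819; hedge Δ=-0.6183, bond B=63.7099.
  t=3,j=2: stock 163.9250 → up 183.5960 (V=0.0000), down 108.1905 (V=0.0000). Price 0.0000; hedge Δ=0.0000, bond B=0.0000.
  t=3,j=3: stock 278.1757 → up 311.5568 (V=0.0000), down 183.5960 (V=0.0000). Price 0.0000; hedge Δ=0.0000, bond B=0.0000.
  t=2,j=0: stock 86.2488 → up 96.5987 (V=3.9819), down 56.9242 (V=29.9615). Price 7.5574; hedge Δ=-0.6548, bond B=64.0349.
  t=2,j=1: stock 146.3616 → up 163.9250 (V=0.0000), down 96.5987 (V=3.9819). Price 0.5771; hedge Δ=-0.0591, bond B=9.2333.
  t=2,j=2: stock 248.3712 → up 278.1757 (V=0.0000), down 163.9250 (V=0.0000). Price 0.0000; hedge Δ=0.0000, bond B=0.0000.
  t=1,j=0: stock 130.6800 → up 146.3616 (V=0.5771), down 86.2488 (V=7.5574). Price 1.5612; hedge Δ=-0.1161, bond B=16.7359.
  t=1,j=1: stock 221.7600 → up 248.3712 (V=0.0000), down 146.3616 (V=0.5771). Price 0.0836; hedge Δ=-0.0057, bond B=1.3382.
  t=0,j=0: stock 198.0000 → up 221.7600 (V=0.0836), down 130.6800 (V=1.5612). Price 0.2938; hedge Δ=-0.0162, bond B=3.5060.
As a check, the time-0 holding Δ(0,0)·S0 + B(0,0) comes to 0.2938 — exactly V0.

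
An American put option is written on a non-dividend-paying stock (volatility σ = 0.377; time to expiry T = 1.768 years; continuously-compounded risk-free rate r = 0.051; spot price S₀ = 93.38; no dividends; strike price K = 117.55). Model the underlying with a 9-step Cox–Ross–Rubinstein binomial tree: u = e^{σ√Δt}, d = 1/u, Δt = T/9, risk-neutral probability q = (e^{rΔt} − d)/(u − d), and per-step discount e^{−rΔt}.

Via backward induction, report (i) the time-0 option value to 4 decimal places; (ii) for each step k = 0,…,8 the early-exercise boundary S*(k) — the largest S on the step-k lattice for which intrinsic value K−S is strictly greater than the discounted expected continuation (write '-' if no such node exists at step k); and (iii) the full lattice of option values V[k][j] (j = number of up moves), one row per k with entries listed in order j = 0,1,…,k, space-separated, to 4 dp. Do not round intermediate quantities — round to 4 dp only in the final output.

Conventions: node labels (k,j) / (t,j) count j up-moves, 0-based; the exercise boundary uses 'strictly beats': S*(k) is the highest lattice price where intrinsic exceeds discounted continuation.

price = 30.3566
boundary = - - 66.8525 56.5652 66.8525 79.0107 66.8525 79.0107 93.3800
tree:
30.3566
39.7915 21.0961
50.6975 29.1841 13.0560
60.9848 39.1367 19.3569 6.7227
69.6890 50.6975 27.8295 10.8779 2.5072
77.0539 60.9848 38.5393 17.1810 4.4974 0.4734
83.2854 69.6890 50.6975 26.2938 7.9862 0.9344 0.0000
88.5581 77.0539 60.9848 38.5393 14.0044 1.8445 0.0000 0.0000
93.0193 83.2854 69.6890 50.6975 24.1700 3.6410 0.0000 0.0000 0.0000
96.7941 88.5581 77.0539 60.9848 38.5393 7.1874 0.0000 0.0000 0.0000 0.0000

Δt=0.19644  u=1.18187  d=0.84612  q=0.48831  discount=0.99003
step 9 (expiry): payoffs max(K−S,0) = 96.7941 88.5581 77.0539 60.9848 38.5393 7.1874 0.0000 0.0000 0.0000 0.0000
step 8: (k=8,j=0): S=24.5307, K−S=93.0193, hold=91.8475 ⇒ V=93.0193 exercise | (k=8,j=1): S=34.2646, K−S=83.2854, hold=82.1136 ⇒ V=83.2854 exercise | (k=8,j=2): S=47.8610, K−S=69.6890, hold=68.5172 ⇒ V=69.6890 exercise | (k=8,j=3): S=66.8525, K−S=50.6975, hold=49.5257 ⇒ V=50.6975 exercise | (k=8,j=4): S=93.3800, K−S=24.1700, hold=22.9982 ⇒ V=24.1700 exercise | (k=8,j=5): S=130.4338, K−S=0.0000, hold=3.6410 ⇒ V=3.6410 continue | (k=8,j=6): S=182.1907, K−S=0.0000, hold=0.0000 ⇒ V=0.0000 continue | (k=8,j=7): S=254.4850, K−S=0.0000, hold=0.0000 ⇒ V=0.0000 continue | (k=8,j=8): S=355.4663, K−S=0.0000, hold=0.0000 ⇒ V=0.0000 continue  boundary S*=93.3800
step 7: (k=7,j=0): S=28.9919, K−S=88.5581, hold=87.3862 ⇒ V=88.5581 exercise | (k=7,j=1): S=40.4961, K−S=77.0539, hold=75.8821 ⇒ V=77.0539 exercise | (k=7,j=2): S=56.5652, K−S=60.9848, hold=59.8129 ⇒ V=60.9848 exercise | (k=7,j=3): S=79.0107, K−S=38.5393, hold=37.3675 ⇒ V=38.5393 exercise | (k=7,j=4): S=110.3626, K−S=7.1874, hold=14.0044 ⇒ V=14.0044 continue | (k=7,j=5): S=154.1552, K−S=0.0000, hold=1.8445 ⇒ V=1.8445 continue | (k=7,j=6): S=215.3249, K−S=0.0000, hold=0.0000 ⇒ V=0.0000 continue | (k=7,j=7): S=300.7671, K−S=0.0000, hold=0.0000 ⇒ V=0.0000 continue  boundary S*=79.0107
step 6: (k=6,j=0): S=34.2646, K−S=83.2854, hold=82.1136 ⇒ V=83.2854 exercise | (k=6,j=1): S=47.8610, K−S=69.6890, hold=68.5172 ⇒ V=69.6890 exercise | (k=6,j=2): S=66.8525, K−S=50.6975, hold=49.5257 ⇒ V=50.6975 exercise | (k=6,j=3): S=93.3800, K−S=24.1700, hold=26.2938 ⇒ V=26.2938 continue | (k=6,j=4): S=130.4338, K−S=0.0000, hold=7.9862 ⇒ V=7.9862 continue | (k=6,j=5): S=182.1907, K−S=0.0000, hold=0.9344 ⇒ V=0.9344 continue | (k=6,j=6): S=254.4850, K−S=0.0000, hold=0.0000 ⇒ V=0.0000 continue  boundary S*=66.8525
step 5: (k=5,j=0): S=40.4961, K−S=77.0539, hold=75.8821 ⇒ V=77.0539 exercise | (k=5,j=1): S=56.5652, K−S=60.9848, hold=59.8129 ⇒ V=60.9848 exercise | (k=5,j=2): S=79.0107, K−S=38.5393, hold=38.3943 ⇒ V=38.5393 exercise | (k=5,j=3): S=110.3626, K−S=7.1874, hold=17.1810 ⇒ V=17.1810 continue | (k=5,j=4): S=154.1552, K−S=0.0000, hold=4.4974 ⇒ V=4.4974 continue | (k=5,j=5): S=215.3249, K−S=0.0000, hold=0.4734 ⇒ V=0.4734 continue  boundary S*=79.0107
step 4: (k=4,j=0): S=47.8610, K−S=69.6890, hold=68.5172 ⇒ V=69.6890 exercise | (k=4,j=1): S=66.8525, K−S=50.6975, hold=49.5257 ⇒ V=50.6975 exercise | (k=4,j=2): S=93.3800, K−S=24.1700, hold=27.8295 ⇒ V=27.8295 continue | (k=4,j=3): S=130.4338, K−S=0.0000, hold=10.8779 ⇒ V=10.8779 continue | (k=4,j=4): S=182.1907, K−S=0.0000, hold=2.5072 ⇒ V=2.5072 continue  boundary S*=66.8525
step 3: (k=3,j=0): S=56.5652, K−S=60.9848, hold=59.8129 ⇒ V=60.9848 exercise | (k=3,j=1): S=79.0107, K−S=38.5393, hold=39.1367 ⇒ V=39.1367 continue | (k=3,j=2): S=110.3626, K−S=7.1874, hold=19.3569 ⇒ V=19.3569 continue | (k=3,j=3): S=154.1552, K−S=0.0000, hold=6.7227 ⇒ V=6.7227 continue  boundary S*=56.5652
step 2: (k=2,j=0): S=66.8525, K−S=50.6975, hold=49.8145 ⇒ V=50.6975 exercise | (k=2,j=1): S=93.3800, K−S=24.1700, hold=29.1841 ⇒ V=29.1841 continue | (k=2,j=2): S=130.4338, K−S=0.0000, hold=13.0560 ⇒ V=13.0560 continue  boundary S*=66.8525
step 1: (k=1,j=0): S=79.0107, K−S=38.5393, hold=39.7915 ⇒ V=39.7915 continue | (k=1,j=1): S=110.3626, K−S=7.1874, hold=21.0961 ⇒ V=21.0961 continue  boundary S*=-
step 0: (k=0,j=0): S=93.3800, K−S=24.1700, hold=30.3566 ⇒ V=30.3566 continue  boundary S*=-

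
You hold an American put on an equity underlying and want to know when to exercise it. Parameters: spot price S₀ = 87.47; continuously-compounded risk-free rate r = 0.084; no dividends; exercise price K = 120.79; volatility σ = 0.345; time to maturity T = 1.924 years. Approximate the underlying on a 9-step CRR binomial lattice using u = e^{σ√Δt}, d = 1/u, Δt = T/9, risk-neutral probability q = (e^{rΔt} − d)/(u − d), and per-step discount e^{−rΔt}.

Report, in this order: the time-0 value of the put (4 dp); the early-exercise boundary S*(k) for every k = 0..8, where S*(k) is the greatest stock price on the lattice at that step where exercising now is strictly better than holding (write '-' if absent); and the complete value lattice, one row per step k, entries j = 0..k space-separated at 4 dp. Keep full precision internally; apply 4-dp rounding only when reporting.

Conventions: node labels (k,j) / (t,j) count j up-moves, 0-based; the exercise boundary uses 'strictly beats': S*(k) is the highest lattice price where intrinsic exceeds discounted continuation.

price = 33.8628
boundary = - 74.5732 63.5780 74.5732 87.4700 74.5732 87.4700 74.5732 87.4700
tree:
33.8628
46.2168 23.4975
57.2120 33.4745 14.9916
66.5861 46.2168 22.7325 8.2786
74.5781 57.2120 33.3200 13.6289 3.5656
81.3917 66.5861 46.2168 21.7367 6.5249 0.9233
87.2007 74.5781 57.2120 33.3200 11.6669 1.9453 0.0000
92.1532 81.3917 66.5861 46.2168 20.1978 4.0985 0.0000 0.0000
96.3754 87.2007 74.5781 57.2120 33.3200 8.6350 0.0000 0.0000 0.0000
99.9752 92.1532 81.3917 66.5861 46.2168 18.1928 0.0000 0.0000 0.0000 0.0000

params: Δt=0.21378 u=1.17294 d=0.85256 q=0.51676 e^(-rΔt)=0.98220
t_9 payoffs: 99.9752 92.1532 81.3917 66.5861 46.2168 18.1928 0.0000 0.0000 0.0000 0.0000
t_8: node(8,0) S=24.4146 payoff=96.3754 vs cont=94.2257 → 96.3754 [stop]  node(8,1) S=33.5893 payoff=87.2007 vs cont=85.0510 → 87.2007 [stop]  node(8,2) S=46.2119 payoff=74.5781 vs cont=72.4284 → 74.5781 [stop]  node(8,3) S=63.5780 payoff=57.2120 vs cont=55.0623 → 57.2120 [stop]  node(8,4) S=87.4700 payoff=33.3200 vs cont=31.1703 → 33.3200 [stop]  node(8,5) S=120.3405 payoff=0.4495 vs cont=8.6350 → 8.6350 [wait]  node(8,6) S=165.5634 payoff=0.0000 vs cont=0.0000 → 0.0000 [wait]  node(8,7) S=227.7807 payoff=0.0000 vs cont=0.0000 → 0.0000 [wait]  node(8,8) S=313.3787 payoff=0.0000 vs cont=0.0000 → 0.0000 [wait]  ⇒ S*(8)=87.4700
t_7: node(7,0) S=28.6368 payoff=92.1532 vs cont=90.0035 → 92.1532 [stop]  node(7,1) S=39.3983 payoff=81.3917 vs cont=79.2420 → 81.3917 [stop]  node(7,2) S=54.2039 payoff=66.5861 vs cont=64.4364 → 66.5861 [stop]  node(7,3) S=74.5732 payoff=46.2168 vs cont=44.0671 → 46.2168 [stop]  node(7,4) S=102.5972 payoff=18.1928 vs cont=20.1978 → 20.1978 [wait]  node(7,5) S=141.1523 payoff=0.0000 vs cont=4.0985 → 4.0985 [wait]  node(7,6) S=194.1962 payoff=0.0000 vs cont=0.0000 → 0.0000 [wait]  node(7,7) S=267.1734 payoff=0.0000 vs cont=0.0000 → 0.0000 [wait]  ⇒ S*(7)=74.5732
t_6: node(6,0) S=33.5893 payoff=87.2007 vs cont=85.0510 → 87.2007 [stop]  node(6,1) S=46.2119 payoff=74.5781 vs cont=72.4284 → 74.5781 [stop]  node(6,2) S=63.5780 payoff=57.2120 vs cont=55.0623 → 57.2120 [stop]  node(6,3) S=87.4700 payoff=33.3200 vs cont=32.1879 → 33.3200 [stop]  node(6,4) S=120.3405 payoff=0.4495 vs cont=11.6669 → 11.6669 [wait]  node(6,5) S=165.5634 payoff=0.0000 vs cont=1.9453 → 1.9453 [wait]  node(6,6) S=227.7807 payoff=0.0000 vs cont=0.0000 → 0.0000 [wait]  ⇒ S*(6)=87.4700
t_5: node(5,0) S=39.3983 payoff=81.3917 vs cont=79.2420 → 81.3917 [stop]  node(5,1) S=54.2039 payoff=66.5861 vs cont=64.4364 → 66.5861 [stop]  node(5,2) S=74.5732 payoff=46.2168 vs cont=44.0671 → 46.2168 [stop]  node(5,3) S=102.5972 payoff=18.1928 vs cont=21.7367 → 21.7367 [wait]  node(5,4) S=141.1523 payoff=0.0000 vs cont=6.5249 → 6.5249 [wait]  node(5,5) S=194.1962 payoff=0.0000 vs cont=0.9233 → 0.9233 [wait]  ⇒ S*(5)=74.5732
t_4: node(4,0) S=46.2119 payoff=74.5781 vs cont=72.4284 → 74.5781 [stop]  node(4,1) S=63.5780 payoff=57.2120 vs cont=55.0623 → 57.2120 [stop]  node(4,2) S=87.4700 payoff=33.3200 vs cont=32.9690 → 33.3200 [stop]  node(4,3) S=120.3405 payoff=0.4495 vs cont=13.6289 → 13.6289 [wait]  node(4,4) S=165.5634 payoff=0.0000 vs cont=3.5656 → 3.5656 [wait]  ⇒ S*(4)=87.4700
t_3: node(3,0) S=54.2039 payoff=66.5861 vs cont=64.4364 → 66.5861 [stop]  node(3,1) S=74.5732 payoff=46.2168 vs cont=44.0671 → 46.2168 [stop]  node(3,2) S=102.5972 payoff=18.1928 vs cont=22.7325 → 22.7325 [wait]  node(3,3) S=141.1523 payoff=0.0000 vs cont=8.2786 → 8.2786 [wait]  ⇒ S*(3)=74.5732
t_2: node(2,0) S=63.5780 payoff=57.2120 vs cont=55.0623 → 57.2120 [stop]  node(2,1) S=87.4700 payoff=33.3200 vs cont=33.4745 → 33.4745 [wait]  node(2,2) S=120.3405 payoff=0.4495 vs cont=14.9916 → 14.9916 [wait]  ⇒ S*(2)=63.5780
t_1: node(1,0) S=74.5732 payoff=46.2168 vs cont=44.1455 → 46.2168 [stop]  node(1,1) S=102.5972 payoff=18.1928 vs cont=23.4975 → 23.4975 [wait]  ⇒ S*(1)=74.5732
t_0: node(0,0) S=87.4700 payoff=33.3200 vs cont=33.8628 → 33.8628 [wait]  ⇒ S*(0)=-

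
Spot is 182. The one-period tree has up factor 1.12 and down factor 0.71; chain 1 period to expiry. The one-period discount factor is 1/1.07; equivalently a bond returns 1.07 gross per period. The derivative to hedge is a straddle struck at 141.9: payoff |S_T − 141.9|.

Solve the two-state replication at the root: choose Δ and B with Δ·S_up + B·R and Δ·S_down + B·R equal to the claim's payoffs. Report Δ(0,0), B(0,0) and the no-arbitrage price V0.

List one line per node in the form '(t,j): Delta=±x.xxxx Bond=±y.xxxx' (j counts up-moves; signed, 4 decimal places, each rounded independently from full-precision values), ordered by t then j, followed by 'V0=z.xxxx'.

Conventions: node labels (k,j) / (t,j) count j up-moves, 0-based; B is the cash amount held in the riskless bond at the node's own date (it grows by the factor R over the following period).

(0,0): Delta=0.6601 Bond=-67.8728
V0=52.2735

No-arbitrage ⇒ martingale measure with p* = (R−d)/(u−d) = 0.8780.
Expiry values: V(1,0)=12.6800, V(1,1)=61.9400
Node (0,0) S=182.0000: V=(p*·61.9400+(1−p*)·12.6800)/1.07=52.2735; Δ=(61.9400−12.6800)/(203.8400−129.2200)=0.6601; B=V−Δ·S=-67.8728
Verification: the root portfolio costs Δ(0,0)·S0 + B(0,0) = 52.2735, matching V0.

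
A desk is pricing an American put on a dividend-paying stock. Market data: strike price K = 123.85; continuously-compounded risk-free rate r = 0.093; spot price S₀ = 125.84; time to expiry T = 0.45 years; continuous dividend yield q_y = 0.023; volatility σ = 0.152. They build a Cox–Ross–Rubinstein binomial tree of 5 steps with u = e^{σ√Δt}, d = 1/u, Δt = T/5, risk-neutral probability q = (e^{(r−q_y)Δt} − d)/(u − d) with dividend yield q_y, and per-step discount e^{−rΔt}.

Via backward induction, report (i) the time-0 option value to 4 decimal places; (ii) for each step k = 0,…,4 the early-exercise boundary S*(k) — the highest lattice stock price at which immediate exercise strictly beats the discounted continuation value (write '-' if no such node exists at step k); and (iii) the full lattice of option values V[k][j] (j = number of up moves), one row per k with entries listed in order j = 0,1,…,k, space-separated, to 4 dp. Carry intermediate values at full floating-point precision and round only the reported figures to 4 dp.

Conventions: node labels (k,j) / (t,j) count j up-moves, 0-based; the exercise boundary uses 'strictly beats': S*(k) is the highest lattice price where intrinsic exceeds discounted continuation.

Δt=0.09000, u=1.04666, d=0.95542, q=0.55787, disc=e^(-rΔt)=0.99166
k=5 terminal: V=max(K-S,0) → 23.6657 14.0993 3.6194 0.0000 0.0000 0.0000
k=4: j=0 S=104.8584 intr=18.9916 cont=18.1761 V=18.9916[EX]; j=1 S=114.8712 intr=8.9788 cont=8.1841 V=8.9788[EX]; j=2 S=125.8400 intr=0.0000 cont=1.5869 V=1.5869[hold]; j=3 S=137.8562 intr=0.0000 cont=0.0000 V=0.0000[hold]; j=4 S=151.0198 intr=0.0000 cont=0.0000 V=0.0000[hold]  S*(4)=114.8712
k=3: j=0 S=109.7507 intr=14.0993 cont=13.2940 V=14.0993[EX]; j=1 S=120.2306 intr=3.6194 cont=4.8146 V=4.8146[hold]; j=2 S=131.7111 intr=0.0000 cont=0.6958 V=0.6958[hold]; j=3 S=144.2880 intr=0.0000 cont=0.0000 V=0.0000[hold]  S*(3)=109.7507
k=2: j=0 S=114.8712 intr=8.9788 cont=8.8453 V=8.9788[EX]; j=1 S=125.8400 intr=0.0000 cont=2.4958 V=2.4958[hold]; j=2 S=137.8562 intr=0.0000 cont=0.3051 V=0.3051[hold]  S*(2)=114.8712
k=1: j=0 S=120.2306 intr=3.6194 cont=5.3174 V=5.3174[hold]; j=1 S=131.7111 intr=0.0000 cont=1.2630 V=1.2630[hold]  S*(1)=-
k=0: j=0 S=125.8400 intr=0.0000 cont=3.0301 V=3.0301[hold]  S*(0)=-

price = 3.0301
boundary = - - 114.8712 109.7507 114.8712
tree:
3.0301
5.3174 1.2630
8.9788 2.4958 0.3051
14.0993 4.8146 0.6958 0.0000
18.9916 8.9788 1.5869 0.0000 0.0000
23.6657 14.0993 3.6194 0.0000 0.0000 0.0000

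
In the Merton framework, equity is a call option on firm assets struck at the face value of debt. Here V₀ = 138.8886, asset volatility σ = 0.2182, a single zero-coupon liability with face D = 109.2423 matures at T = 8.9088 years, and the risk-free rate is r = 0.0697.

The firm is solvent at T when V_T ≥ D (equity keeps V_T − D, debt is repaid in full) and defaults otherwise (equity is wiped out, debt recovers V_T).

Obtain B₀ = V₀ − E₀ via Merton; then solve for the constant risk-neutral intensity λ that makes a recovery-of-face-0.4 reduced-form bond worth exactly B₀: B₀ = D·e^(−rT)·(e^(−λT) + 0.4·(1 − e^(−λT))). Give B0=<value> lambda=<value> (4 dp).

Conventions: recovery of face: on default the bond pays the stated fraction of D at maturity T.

B0=56.2490 lambda=0.0081

Apply the equity-as-call identities (strike 109.2423, horizon 8.9088 years):
d₁ = [ln(V₀/D) + (r + σ²/2)T] / (σ√T)
   = [ln(138.8886/109.2423) + (0.0697 + 0.5·0.2182²)·8.9088] / (0.2182·√8.9088)
   = [0.240104 + 0.833023] / 0.651275 = 1.647732
d₂ = d₁ − σ√T = 1.647732 − 0.651275 = 0.996457
N(d₁) = 0.950296,  N(d₂) = 0.840486,  e^(−rT) = 0.537437
E₀ = V₀·N(d₁) − D·e^(−rT)·N(d₂)
   = 138.8886·0.950296 − 109.2423·0.537437·0.840486 = 82.639637
B₀ = V₀ − E₀ = 138.8886 − 82.639637 = 56.248963
e^(−λT) = (B₀·e^(rT)/D − 0.4)/(1 − 0.4) = (56.2490·1.860683/109.2423 − 0.4)/0.6 = 0.93011301
λ = −ln(0.93011301)/8.9088 = 0.008132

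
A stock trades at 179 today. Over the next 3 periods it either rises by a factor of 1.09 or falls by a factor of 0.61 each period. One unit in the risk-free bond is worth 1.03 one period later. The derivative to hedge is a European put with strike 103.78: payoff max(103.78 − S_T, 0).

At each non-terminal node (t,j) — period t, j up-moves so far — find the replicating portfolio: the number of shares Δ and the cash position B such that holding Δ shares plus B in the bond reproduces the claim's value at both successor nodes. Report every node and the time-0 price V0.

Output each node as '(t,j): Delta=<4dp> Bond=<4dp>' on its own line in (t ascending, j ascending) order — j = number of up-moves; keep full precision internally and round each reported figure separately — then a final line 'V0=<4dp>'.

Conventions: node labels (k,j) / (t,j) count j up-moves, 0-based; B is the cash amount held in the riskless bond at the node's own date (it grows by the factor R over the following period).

(0,0): Delta=-0.0803 Bond=15.6579
(1,0): Delta=-0.5794 Bond=70.6246
(1,1): Delta=-0.0404 Bond=8.3424
(2,0): Delta=-1.0000 Bond=100.7573
(2,1): Delta=-0.5458 Bond=68.7414
(2,2): Delta=0.0000 Bond=0.0000
V0=1.2832

Under the risk-neutral measure, an up-move has probability p* = (R−d)/(u−d) = 0.8750 and values discount at R = 1.03.
Expiry values: V(3,0)=63.1504, V(3,1)=31.1796, V(3,2)=0.0000, V(3,3)=0.0000
Node (2,0) S=66.6059: V=(p*·31.1796+(1−p*)·63.1504)/1.03=34.1514; Δ=(31.1796−63.1504)/(72.6004−40.6296)=-1.0000; B=V−Δ·S=100.7573
Node (2,1) S=119.0171: V=(p*·0.0000+(1−p*)·31.1796)/1.03=3.7839; Δ=(0.0000−31.1796)/(129.7286−72.6004)=-0.5458; B=V−Δ·S=68.7414
Node (2,2) S=212.6699: V=(p*·0.0000+(1−p*)·0.0000)/1.03=0.0000; Δ=(0.0000−0.0000)/(231.8102−129.7286)=0.0000; B=V−Δ·S=0.0000
Node (1,0) S=109.1900: V=(p*·3.7839+(1−p*)·34.1514)/1.03=7.3591; Δ=(3.7839−34.1514)/(119.0171−66.6059)=-0.5794; B=V−Δ·S=70.6246
Node (1,1) S=195.1100: V=(p*·0.0000+(1−p*)·3.7839)/1.03=0.4592; Δ=(0.0000−3.7839)/(212.6699−119.0171)=-0.0404; B=V−Δ·S=8.3424
Node (0,0) S=179.0000: V=(p*·0.4592+(1−p*)·7.3591)/1.03=1.2832; Δ=(0.4592−7.3591)/(195.1100−109.1900)=-0.0803; B=V−Δ·S=15.6579
Check: Δ(0,0)·S0 + B(0,0) = 1.2832 = V0.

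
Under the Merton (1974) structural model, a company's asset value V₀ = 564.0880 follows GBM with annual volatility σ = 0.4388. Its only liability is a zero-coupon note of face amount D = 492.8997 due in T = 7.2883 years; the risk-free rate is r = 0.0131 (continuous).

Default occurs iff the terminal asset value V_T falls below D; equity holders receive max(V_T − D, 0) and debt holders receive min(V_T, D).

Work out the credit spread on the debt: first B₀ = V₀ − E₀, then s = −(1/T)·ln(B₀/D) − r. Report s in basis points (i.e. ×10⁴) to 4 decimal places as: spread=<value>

spread=662.6308

Apply the equity-as-call identities (strike 492.8997, horizon 7.2883 years):
d₁ = [ln(V₀/D) + (r + σ²/2)T] / (σ√T)
   = [ln(564.0880/492.8997) + (0.0131 + 0.5·0.4388²)·7.2883] / (0.4388·√7.2883)
   = [0.134905 + 0.797141] / 1.184622 = 0.786788
d₂ = d₁ − σ√T = 0.786788 − 1.184622 = -0.397834
N(d₁) = 0.784297,  N(d₂) = 0.345376,  e^(−rT) = 0.908940
E₀ = V₀·N(d₁) − D·e^(−rT)·N(d₂)
   = 564.0880·0.784297 − 492.8997·0.908940·0.345376 = 287.678405
B₀ = V₀ − E₀ = 564.0880 − 287.678405 = 276.409595
spread = −(1/T)·ln(B₀/D) − r = −(1/7.2883)·ln(276.409595/492.8997) − 0.0131 = 0.06626308
in basis points: 0.06626308 × 10⁴ = 662.6308 bp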